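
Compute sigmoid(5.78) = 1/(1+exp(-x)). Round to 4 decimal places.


sigma(5.78) = 1/(1+e^(-5.78)) = 1/(1+0.003089) = 1/1.003089 = 0.9969.

0.9969


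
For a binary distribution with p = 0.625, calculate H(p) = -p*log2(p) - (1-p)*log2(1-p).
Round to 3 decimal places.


H = -0.625*log2(0.625) - 0.375*log2(0.375) = 0.954.

0.954


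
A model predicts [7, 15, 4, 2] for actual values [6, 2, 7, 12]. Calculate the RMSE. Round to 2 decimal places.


MSE = 69.7500. RMSE = sqrt(69.7500) = 8.35.

8.35


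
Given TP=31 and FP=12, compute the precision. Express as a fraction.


Precision = TP / (TP + FP) = 31 / 43 = 31/43.

31/43


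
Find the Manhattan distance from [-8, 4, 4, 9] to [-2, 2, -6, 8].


d = sum of absolute differences: |-8--2|=6 + |4-2|=2 + |4--6|=10 + |9-8|=1 = 19.

19


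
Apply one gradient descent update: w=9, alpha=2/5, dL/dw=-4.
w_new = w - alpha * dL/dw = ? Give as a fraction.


w_new = 9 - 2/5 * -4 = 9 - -8/5 = 53/5.

53/5


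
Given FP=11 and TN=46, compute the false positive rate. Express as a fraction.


FPR = FP / (FP + TN) = 11 / 57 = 11/57.

11/57


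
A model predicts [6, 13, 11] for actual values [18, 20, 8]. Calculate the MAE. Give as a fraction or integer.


MAE = (1/3) * (|18-6|=12 + |20-13|=7 + |8-11|=3). Sum = 22. MAE = 22/3.

22/3


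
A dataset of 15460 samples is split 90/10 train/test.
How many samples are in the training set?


Test set = 15460 * 10% = 1546. Training set = 15460 - 1546 = 13914.

13914


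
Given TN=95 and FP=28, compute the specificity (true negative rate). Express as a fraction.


Specificity = TN / (TN + FP) = 95 / 123 = 95/123.

95/123


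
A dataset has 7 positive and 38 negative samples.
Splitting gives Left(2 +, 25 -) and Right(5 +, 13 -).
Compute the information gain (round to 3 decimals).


H(parent) = 0.6236. H(left) = 0.3809, H(right) = 0.8524. Weighted = (27/45)*0.3809 + (18/45)*0.8524 = 0.5695. IG = 0.6236 - 0.5695 = 0.0541, which rounds to 0.054.

0.054


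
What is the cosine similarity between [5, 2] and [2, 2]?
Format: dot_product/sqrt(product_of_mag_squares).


dot = 14. |a|^2 = 29, |b|^2 = 8. cos = 14/sqrt(232).

14/sqrt(232)


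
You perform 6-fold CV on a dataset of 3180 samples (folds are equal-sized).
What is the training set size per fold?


Each validation fold has 3180/6 = 530 samples. Training set = 3180 - 530 = 2650.

2650


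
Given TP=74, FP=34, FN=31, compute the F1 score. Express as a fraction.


Precision = 74/108 = 37/54. Recall = 74/105 = 74/105. F1 = 2*P*R/(P+R) = 148/213.

148/213


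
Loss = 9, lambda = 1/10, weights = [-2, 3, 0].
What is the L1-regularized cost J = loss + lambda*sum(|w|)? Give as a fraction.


L1 norm = sum(|w|) = 5. J = 9 + 1/10 * 5 = 19/2.

19/2


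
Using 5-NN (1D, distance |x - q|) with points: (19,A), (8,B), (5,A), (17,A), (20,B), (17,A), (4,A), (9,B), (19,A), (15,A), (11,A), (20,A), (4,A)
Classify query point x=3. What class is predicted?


Distances: |19-3|=16, |8-3|=5, |5-3|=2, |17-3|=14, |20-3|=17, |17-3|=14, |4-3|=1, |9-3|=6, |19-3|=16, |15-3|=12, |11-3|=8, |20-3|=17, |4-3|=1. 5 nearest: (4,A), (4,A), (5,A), (8,B), (9,B). Counts: {'A': 3, 'B': 2}. Majority class: A.

A


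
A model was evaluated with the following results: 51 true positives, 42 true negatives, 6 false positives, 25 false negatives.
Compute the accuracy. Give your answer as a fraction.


Accuracy = (TP + TN) / (TP + TN + FP + FN) = (51 + 42) / 124 = 3/4.

3/4


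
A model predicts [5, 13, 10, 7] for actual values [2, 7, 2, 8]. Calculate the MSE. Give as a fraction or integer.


MSE = (1/4) * ((2-5)^2=9 + (7-13)^2=36 + (2-10)^2=64 + (8-7)^2=1). Sum = 110. MSE = 55/2.

55/2


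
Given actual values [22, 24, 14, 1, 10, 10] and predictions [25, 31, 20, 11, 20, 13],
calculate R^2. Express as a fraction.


Mean(y) = 27/2. SS_res = 303. SS_tot = 727/2. R^2 = 1 - 303/(727/2) = 121/727.

121/727


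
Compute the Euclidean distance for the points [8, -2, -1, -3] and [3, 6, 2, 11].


d = sqrt(sum of squared differences). (8-3)^2=25, (-2-6)^2=64, (-1-2)^2=9, (-3-11)^2=196. Sum = 294.

sqrt(294)


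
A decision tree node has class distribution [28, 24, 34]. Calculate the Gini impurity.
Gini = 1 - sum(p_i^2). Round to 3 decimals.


Total = 86. Proportions: 28/86, 24/86, 34/86. sum(p_i^2) = 0.3402. Gini = 1 - 0.3402 = 0.6598, which rounds to 0.660.

0.660


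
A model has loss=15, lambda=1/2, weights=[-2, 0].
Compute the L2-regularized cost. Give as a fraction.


L2 sq norm = sum(w^2) = 4. J = 15 + 1/2 * 4 = 17.

17


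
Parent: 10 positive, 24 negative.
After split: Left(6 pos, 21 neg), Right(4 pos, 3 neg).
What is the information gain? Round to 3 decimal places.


H(parent) = 0.8740. H(left) = 0.7642, H(right) = 0.9852. Weighted = (27/34)*0.7642 + (7/34)*0.9852 = 0.8097. IG = 0.8740 - 0.8097 = 0.0643, which rounds to 0.064.

0.064


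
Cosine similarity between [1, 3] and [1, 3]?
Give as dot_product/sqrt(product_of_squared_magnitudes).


dot = 10. |a|^2 = 10, |b|^2 = 10. cos = 10/sqrt(100).

10/sqrt(100)


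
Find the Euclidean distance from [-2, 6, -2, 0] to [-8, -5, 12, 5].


d = sqrt(sum of squared differences). (-2--8)^2=36, (6--5)^2=121, (-2-12)^2=196, (0-5)^2=25. Sum = 378.

sqrt(378)


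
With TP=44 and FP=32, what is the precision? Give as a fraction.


Precision = TP / (TP + FP) = 44 / 76 = 11/19.

11/19


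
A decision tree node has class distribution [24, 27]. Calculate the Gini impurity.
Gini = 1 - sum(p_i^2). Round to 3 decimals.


Total = 51. Proportions: 24/51, 27/51. sum(p_i^2) = 0.5017. Gini = 1 - 0.5017 = 0.4983, which rounds to 0.498.

0.498


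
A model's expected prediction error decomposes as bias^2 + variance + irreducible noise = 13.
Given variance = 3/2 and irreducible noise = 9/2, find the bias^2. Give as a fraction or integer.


Total error = bias^2 + variance + irreducible noise. So bias^2 = 13 - 3/2 - 9/2 = 7.

7


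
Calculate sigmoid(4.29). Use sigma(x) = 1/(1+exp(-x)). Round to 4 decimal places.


sigma(4.29) = 1/(1+e^(-4.29)) = 1/(1+0.013705) = 1/1.013705 = 0.9865.

0.9865


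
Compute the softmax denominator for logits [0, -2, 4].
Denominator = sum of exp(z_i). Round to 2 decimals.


Denom = e^0=1.0000 + e^-2=0.1353 + e^4=54.5982. Sum = 55.7335, which rounds to 55.73.

55.73


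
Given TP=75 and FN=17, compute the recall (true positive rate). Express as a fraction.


Recall = TP / (TP + FN) = 75 / 92 = 75/92.

75/92


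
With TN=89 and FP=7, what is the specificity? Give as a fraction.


Specificity = TN / (TN + FP) = 89 / 96 = 89/96.

89/96


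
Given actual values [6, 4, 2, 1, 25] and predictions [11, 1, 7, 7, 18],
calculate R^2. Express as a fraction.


Mean(y) = 38/5. SS_res = 144. SS_tot = 1966/5. R^2 = 1 - 144/(1966/5) = 623/983.

623/983


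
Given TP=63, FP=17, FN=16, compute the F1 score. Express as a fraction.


Precision = 63/80 = 63/80. Recall = 63/79 = 63/79. F1 = 2*P*R/(P+R) = 42/53.

42/53


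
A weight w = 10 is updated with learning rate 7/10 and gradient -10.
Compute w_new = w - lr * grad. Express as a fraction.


w_new = 10 - 7/10 * -10 = 10 - -7 = 17.

17


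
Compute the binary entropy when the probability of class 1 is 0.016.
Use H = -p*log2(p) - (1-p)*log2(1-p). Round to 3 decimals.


H = -0.016*log2(0.016) - 0.984*log2(0.984) = 0.118.

0.118


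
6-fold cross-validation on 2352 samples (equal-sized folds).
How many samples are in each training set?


Each validation fold has 2352/6 = 392 samples. Training set = 2352 - 392 = 1960.

1960


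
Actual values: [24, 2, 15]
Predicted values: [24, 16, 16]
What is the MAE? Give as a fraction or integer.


MAE = (1/3) * (|24-24|=0 + |2-16|=14 + |15-16|=1). Sum = 15. MAE = 5.

5


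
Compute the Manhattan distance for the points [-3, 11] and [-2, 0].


d = sum of absolute differences: |-3--2|=1 + |11-0|=11 = 12.

12


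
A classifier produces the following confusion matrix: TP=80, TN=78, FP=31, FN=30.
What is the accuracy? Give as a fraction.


Accuracy = (TP + TN) / (TP + TN + FP + FN) = (80 + 78) / 219 = 158/219.

158/219


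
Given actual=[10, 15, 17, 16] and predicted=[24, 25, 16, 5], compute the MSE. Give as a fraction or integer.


MSE = (1/4) * ((10-24)^2=196 + (15-25)^2=100 + (17-16)^2=1 + (16-5)^2=121). Sum = 418. MSE = 209/2.

209/2


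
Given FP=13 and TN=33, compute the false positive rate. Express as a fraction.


FPR = FP / (FP + TN) = 13 / 46 = 13/46.

13/46


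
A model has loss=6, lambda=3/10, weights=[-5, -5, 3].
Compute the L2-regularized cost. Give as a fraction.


L2 sq norm = sum(w^2) = 59. J = 6 + 3/10 * 59 = 237/10.

237/10


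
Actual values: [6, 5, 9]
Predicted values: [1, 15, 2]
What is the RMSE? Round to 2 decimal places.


MSE = 58.0000. RMSE = sqrt(58.0000) = 7.62.

7.62


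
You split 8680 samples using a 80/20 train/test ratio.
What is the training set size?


Test set = 8680 * 20% = 1736. Training set = 8680 - 1736 = 6944.

6944


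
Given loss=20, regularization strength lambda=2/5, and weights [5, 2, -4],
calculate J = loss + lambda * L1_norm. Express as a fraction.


L1 norm = sum(|w|) = 11. J = 20 + 2/5 * 11 = 122/5.

122/5


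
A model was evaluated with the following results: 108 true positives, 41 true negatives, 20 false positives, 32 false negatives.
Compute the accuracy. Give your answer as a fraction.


Accuracy = (TP + TN) / (TP + TN + FP + FN) = (108 + 41) / 201 = 149/201.

149/201


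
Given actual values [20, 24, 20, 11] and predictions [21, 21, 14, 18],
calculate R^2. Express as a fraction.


Mean(y) = 75/4. SS_res = 95. SS_tot = 363/4. R^2 = 1 - 95/(363/4) = -17/363.

-17/363


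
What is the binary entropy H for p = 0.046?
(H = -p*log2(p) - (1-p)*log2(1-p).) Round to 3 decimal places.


H = -0.046*log2(0.046) - 0.954*log2(0.954) = 0.269.

0.269


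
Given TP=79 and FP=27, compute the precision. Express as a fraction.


Precision = TP / (TP + FP) = 79 / 106 = 79/106.

79/106


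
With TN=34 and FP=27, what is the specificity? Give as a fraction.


Specificity = TN / (TN + FP) = 34 / 61 = 34/61.

34/61


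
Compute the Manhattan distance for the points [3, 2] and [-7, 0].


d = sum of absolute differences: |3--7|=10 + |2-0|=2 = 12.

12


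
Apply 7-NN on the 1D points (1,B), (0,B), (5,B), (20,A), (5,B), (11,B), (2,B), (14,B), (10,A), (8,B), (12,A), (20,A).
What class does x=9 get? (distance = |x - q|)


Distances: |1-9|=8, |0-9|=9, |5-9|=4, |20-9|=11, |5-9|=4, |11-9|=2, |2-9|=7, |14-9|=5, |10-9|=1, |8-9|=1, |12-9|=3, |20-9|=11. 7 nearest: (10,A), (8,B), (11,B), (12,A), (5,B), (5,B), (14,B). Counts: {'A': 2, 'B': 5}. Majority class: B.

B


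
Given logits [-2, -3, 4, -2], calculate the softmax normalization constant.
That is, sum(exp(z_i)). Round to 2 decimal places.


Denom = e^-2=0.1353 + e^-3=0.0498 + e^4=54.5982 + e^-2=0.1353. Sum = 54.9186, which rounds to 54.92.

54.92


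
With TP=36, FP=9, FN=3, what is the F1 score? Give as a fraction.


Precision = 36/45 = 4/5. Recall = 36/39 = 12/13. F1 = 2*P*R/(P+R) = 6/7.

6/7


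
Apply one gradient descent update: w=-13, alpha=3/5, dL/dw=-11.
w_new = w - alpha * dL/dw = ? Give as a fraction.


w_new = -13 - 3/5 * -11 = -13 - -33/5 = -32/5.

-32/5


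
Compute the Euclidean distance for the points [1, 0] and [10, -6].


d = sqrt(sum of squared differences). (1-10)^2=81, (0--6)^2=36. Sum = 117.

sqrt(117)


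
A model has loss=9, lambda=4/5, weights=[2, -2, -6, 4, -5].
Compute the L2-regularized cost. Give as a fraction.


L2 sq norm = sum(w^2) = 85. J = 9 + 4/5 * 85 = 77.

77


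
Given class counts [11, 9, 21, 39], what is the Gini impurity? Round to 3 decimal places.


Total = 80. Proportions: 11/80, 9/80, 21/80, 39/80. sum(p_i^2) = 0.3381. Gini = 1 - 0.3381 = 0.6619, which rounds to 0.662.

0.662


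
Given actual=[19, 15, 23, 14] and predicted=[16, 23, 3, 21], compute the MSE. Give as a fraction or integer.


MSE = (1/4) * ((19-16)^2=9 + (15-23)^2=64 + (23-3)^2=400 + (14-21)^2=49). Sum = 522. MSE = 261/2.

261/2


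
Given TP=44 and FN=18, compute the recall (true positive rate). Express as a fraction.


Recall = TP / (TP + FN) = 44 / 62 = 22/31.

22/31


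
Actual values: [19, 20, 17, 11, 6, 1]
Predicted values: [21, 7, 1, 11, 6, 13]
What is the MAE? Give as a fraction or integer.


MAE = (1/6) * (|19-21|=2 + |20-7|=13 + |17-1|=16 + |11-11|=0 + |6-6|=0 + |1-13|=12). Sum = 43. MAE = 43/6.

43/6


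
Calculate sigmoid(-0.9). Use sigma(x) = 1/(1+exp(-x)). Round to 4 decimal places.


sigma(-0.9) = 1/(1+e^(0.9)) = 1/(1+2.459603) = 1/3.459603 = 0.2891.

0.2891


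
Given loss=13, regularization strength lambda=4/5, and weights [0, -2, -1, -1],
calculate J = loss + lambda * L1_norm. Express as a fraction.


L1 norm = sum(|w|) = 4. J = 13 + 4/5 * 4 = 81/5.

81/5


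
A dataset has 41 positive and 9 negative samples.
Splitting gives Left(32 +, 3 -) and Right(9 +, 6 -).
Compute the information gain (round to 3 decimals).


H(parent) = 0.6801. H(left) = 0.4220, H(right) = 0.9710. Weighted = (35/50)*0.4220 + (15/50)*0.9710 = 0.5867. IG = 0.6801 - 0.5867 = 0.0934, which rounds to 0.093.

0.093


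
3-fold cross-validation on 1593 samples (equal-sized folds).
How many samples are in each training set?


Each validation fold has 1593/3 = 531 samples. Training set = 1593 - 531 = 1062.

1062


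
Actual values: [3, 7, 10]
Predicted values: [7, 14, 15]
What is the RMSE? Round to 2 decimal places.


MSE = 30.0000. RMSE = sqrt(30.0000) = 5.48.

5.48


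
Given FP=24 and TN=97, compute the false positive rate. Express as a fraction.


FPR = FP / (FP + TN) = 24 / 121 = 24/121.

24/121


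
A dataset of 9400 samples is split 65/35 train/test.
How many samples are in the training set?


Test set = 9400 * 35% = 3290. Training set = 9400 - 3290 = 6110.

6110


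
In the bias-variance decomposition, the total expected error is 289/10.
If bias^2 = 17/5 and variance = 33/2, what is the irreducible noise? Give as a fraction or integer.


Total error = bias^2 + variance + irreducible noise. So irreducible noise = 289/10 - 17/5 - 33/2 = 9.

9


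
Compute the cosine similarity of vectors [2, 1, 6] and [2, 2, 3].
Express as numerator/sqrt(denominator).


dot = 24. |a|^2 = 41, |b|^2 = 17. cos = 24/sqrt(697).

24/sqrt(697)


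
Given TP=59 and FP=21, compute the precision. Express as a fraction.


Precision = TP / (TP + FP) = 59 / 80 = 59/80.

59/80


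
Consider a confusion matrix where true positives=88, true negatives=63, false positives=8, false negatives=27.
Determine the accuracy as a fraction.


Accuracy = (TP + TN) / (TP + TN + FP + FN) = (88 + 63) / 186 = 151/186.

151/186


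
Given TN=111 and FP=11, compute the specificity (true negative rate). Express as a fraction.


Specificity = TN / (TN + FP) = 111 / 122 = 111/122.

111/122


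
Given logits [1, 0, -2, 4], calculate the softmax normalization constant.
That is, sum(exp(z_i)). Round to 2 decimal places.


Denom = e^1=2.7183 + e^0=1.0000 + e^-2=0.1353 + e^4=54.5982. Sum = 58.4518, which rounds to 58.45.

58.45


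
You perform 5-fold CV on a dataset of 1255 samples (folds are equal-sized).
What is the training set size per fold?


Each validation fold has 1255/5 = 251 samples. Training set = 1255 - 251 = 1004.

1004


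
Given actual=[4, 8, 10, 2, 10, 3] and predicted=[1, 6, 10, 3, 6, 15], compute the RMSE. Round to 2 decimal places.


MSE = 29.0000. RMSE = sqrt(29.0000) = 5.39.

5.39


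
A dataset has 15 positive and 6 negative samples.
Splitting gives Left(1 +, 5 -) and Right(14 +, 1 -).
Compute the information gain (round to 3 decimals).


H(parent) = 0.8631. H(left) = 0.6500, H(right) = 0.3534. Weighted = (6/21)*0.6500 + (15/21)*0.3534 = 0.4381. IG = 0.8631 - 0.4381 = 0.4250, which rounds to 0.425.

0.425


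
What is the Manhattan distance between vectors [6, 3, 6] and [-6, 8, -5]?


d = sum of absolute differences: |6--6|=12 + |3-8|=5 + |6--5|=11 = 28.

28


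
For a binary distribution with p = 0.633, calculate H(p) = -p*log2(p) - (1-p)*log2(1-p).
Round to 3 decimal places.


H = -0.633*log2(0.633) - 0.367*log2(0.367) = 0.948.

0.948


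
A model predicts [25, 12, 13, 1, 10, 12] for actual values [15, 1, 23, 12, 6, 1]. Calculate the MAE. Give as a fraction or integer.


MAE = (1/6) * (|15-25|=10 + |1-12|=11 + |23-13|=10 + |12-1|=11 + |6-10|=4 + |1-12|=11). Sum = 57. MAE = 19/2.

19/2


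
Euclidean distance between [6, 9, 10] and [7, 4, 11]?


d = sqrt(sum of squared differences). (6-7)^2=1, (9-4)^2=25, (10-11)^2=1. Sum = 27.

sqrt(27)


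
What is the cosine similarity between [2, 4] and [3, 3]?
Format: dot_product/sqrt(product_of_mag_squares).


dot = 18. |a|^2 = 20, |b|^2 = 18. cos = 18/sqrt(360).

18/sqrt(360)


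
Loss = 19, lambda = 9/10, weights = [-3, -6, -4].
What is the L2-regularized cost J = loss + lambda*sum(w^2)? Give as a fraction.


L2 sq norm = sum(w^2) = 61. J = 19 + 9/10 * 61 = 739/10.

739/10


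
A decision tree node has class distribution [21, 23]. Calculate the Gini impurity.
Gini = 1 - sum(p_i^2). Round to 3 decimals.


Total = 44. Proportions: 21/44, 23/44. sum(p_i^2) = 0.5010. Gini = 1 - 0.5010 = 0.4990, which rounds to 0.499.

0.499


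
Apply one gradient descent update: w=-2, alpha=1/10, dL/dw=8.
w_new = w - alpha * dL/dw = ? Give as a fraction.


w_new = -2 - 1/10 * 8 = -2 - 4/5 = -14/5.

-14/5


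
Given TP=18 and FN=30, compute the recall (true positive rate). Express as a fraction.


Recall = TP / (TP + FN) = 18 / 48 = 3/8.

3/8


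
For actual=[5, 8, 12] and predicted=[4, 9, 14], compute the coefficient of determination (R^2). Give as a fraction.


Mean(y) = 25/3. SS_res = 6. SS_tot = 74/3. R^2 = 1 - 6/(74/3) = 28/37.

28/37


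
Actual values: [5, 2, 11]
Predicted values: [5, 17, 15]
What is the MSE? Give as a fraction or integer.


MSE = (1/3) * ((5-5)^2=0 + (2-17)^2=225 + (11-15)^2=16). Sum = 241. MSE = 241/3.

241/3


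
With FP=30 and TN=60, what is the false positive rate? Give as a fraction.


FPR = FP / (FP + TN) = 30 / 90 = 1/3.

1/3


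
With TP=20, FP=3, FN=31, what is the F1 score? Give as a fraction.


Precision = 20/23 = 20/23. Recall = 20/51 = 20/51. F1 = 2*P*R/(P+R) = 20/37.

20/37


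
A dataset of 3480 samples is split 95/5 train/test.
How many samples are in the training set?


Test set = 3480 * 5% = 174. Training set = 3480 - 174 = 3306.

3306


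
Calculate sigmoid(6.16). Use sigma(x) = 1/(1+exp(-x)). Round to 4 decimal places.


sigma(6.16) = 1/(1+e^(-6.16)) = 1/(1+0.002112) = 1/1.002112 = 0.9979.

0.9979


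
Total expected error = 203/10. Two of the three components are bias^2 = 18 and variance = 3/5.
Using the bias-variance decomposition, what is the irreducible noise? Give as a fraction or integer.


Total error = bias^2 + variance + irreducible noise. So irreducible noise = 203/10 - 18 - 3/5 = 17/10.

17/10


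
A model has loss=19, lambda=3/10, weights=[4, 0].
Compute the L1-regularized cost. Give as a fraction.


L1 norm = sum(|w|) = 4. J = 19 + 3/10 * 4 = 101/5.

101/5


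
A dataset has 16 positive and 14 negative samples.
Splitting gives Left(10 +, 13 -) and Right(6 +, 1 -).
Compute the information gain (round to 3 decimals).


H(parent) = 0.9968. H(left) = 0.9877, H(right) = 0.5917. Weighted = (23/30)*0.9877 + (7/30)*0.5917 = 0.8953. IG = 0.9968 - 0.8953 = 0.1015, which rounds to 0.102.

0.102


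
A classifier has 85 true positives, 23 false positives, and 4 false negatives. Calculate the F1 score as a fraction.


Precision = 85/108 = 85/108. Recall = 85/89 = 85/89. F1 = 2*P*R/(P+R) = 170/197.

170/197


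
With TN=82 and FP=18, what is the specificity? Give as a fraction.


Specificity = TN / (TN + FP) = 82 / 100 = 41/50.

41/50


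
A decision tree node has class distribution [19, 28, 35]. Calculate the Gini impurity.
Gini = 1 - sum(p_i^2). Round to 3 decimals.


Total = 82. Proportions: 19/82, 28/82, 35/82. sum(p_i^2) = 0.3525. Gini = 1 - 0.3525 = 0.6475, which rounds to 0.648.

0.648


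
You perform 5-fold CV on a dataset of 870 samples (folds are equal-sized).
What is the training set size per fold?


Each validation fold has 870/5 = 174 samples. Training set = 870 - 174 = 696.

696


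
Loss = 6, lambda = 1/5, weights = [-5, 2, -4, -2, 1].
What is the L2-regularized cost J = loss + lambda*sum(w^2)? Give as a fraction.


L2 sq norm = sum(w^2) = 50. J = 6 + 1/5 * 50 = 16.

16


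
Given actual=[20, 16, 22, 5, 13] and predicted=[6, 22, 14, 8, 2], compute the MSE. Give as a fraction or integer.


MSE = (1/5) * ((20-6)^2=196 + (16-22)^2=36 + (22-14)^2=64 + (5-8)^2=9 + (13-2)^2=121). Sum = 426. MSE = 426/5.

426/5


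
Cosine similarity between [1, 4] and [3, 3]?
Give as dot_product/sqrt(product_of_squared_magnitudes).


dot = 15. |a|^2 = 17, |b|^2 = 18. cos = 15/sqrt(306).

15/sqrt(306)


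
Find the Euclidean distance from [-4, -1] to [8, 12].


d = sqrt(sum of squared differences). (-4-8)^2=144, (-1-12)^2=169. Sum = 313.

sqrt(313)


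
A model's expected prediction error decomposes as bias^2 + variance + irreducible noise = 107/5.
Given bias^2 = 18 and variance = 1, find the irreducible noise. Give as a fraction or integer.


Total error = bias^2 + variance + irreducible noise. So irreducible noise = 107/5 - 18 - 1 = 12/5.

12/5


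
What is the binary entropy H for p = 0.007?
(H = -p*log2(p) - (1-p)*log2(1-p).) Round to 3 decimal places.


H = -0.007*log2(0.007) - 0.993*log2(0.993) = 0.060.

0.060


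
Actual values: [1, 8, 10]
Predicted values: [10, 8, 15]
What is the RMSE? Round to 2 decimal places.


MSE = 35.3333. RMSE = sqrt(35.3333) = 5.94.

5.94


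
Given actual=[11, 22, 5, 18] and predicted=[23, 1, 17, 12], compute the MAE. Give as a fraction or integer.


MAE = (1/4) * (|11-23|=12 + |22-1|=21 + |5-17|=12 + |18-12|=6). Sum = 51. MAE = 51/4.

51/4


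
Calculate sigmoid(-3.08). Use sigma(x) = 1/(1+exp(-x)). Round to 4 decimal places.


sigma(-3.08) = 1/(1+e^(3.08)) = 1/(1+21.758402) = 1/22.758402 = 0.0439.

0.0439


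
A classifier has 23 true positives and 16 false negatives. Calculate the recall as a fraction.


Recall = TP / (TP + FN) = 23 / 39 = 23/39.

23/39


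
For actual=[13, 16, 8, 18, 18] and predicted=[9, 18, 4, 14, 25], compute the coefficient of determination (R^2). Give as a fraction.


Mean(y) = 73/5. SS_res = 101. SS_tot = 356/5. R^2 = 1 - 101/(356/5) = -149/356.

-149/356


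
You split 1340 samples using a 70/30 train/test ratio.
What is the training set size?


Test set = 1340 * 30% = 402. Training set = 1340 - 402 = 938.

938


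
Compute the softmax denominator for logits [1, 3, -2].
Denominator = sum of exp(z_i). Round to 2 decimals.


Denom = e^1=2.7183 + e^3=20.0855 + e^-2=0.1353. Sum = 22.9391, which rounds to 22.94.

22.94


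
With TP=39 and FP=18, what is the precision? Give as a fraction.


Precision = TP / (TP + FP) = 39 / 57 = 13/19.

13/19


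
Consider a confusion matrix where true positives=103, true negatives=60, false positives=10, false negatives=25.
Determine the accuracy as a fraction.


Accuracy = (TP + TN) / (TP + TN + FP + FN) = (103 + 60) / 198 = 163/198.

163/198


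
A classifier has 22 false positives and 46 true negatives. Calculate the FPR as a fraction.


FPR = FP / (FP + TN) = 22 / 68 = 11/34.

11/34


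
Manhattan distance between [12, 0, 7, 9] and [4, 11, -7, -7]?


d = sum of absolute differences: |12-4|=8 + |0-11|=11 + |7--7|=14 + |9--7|=16 = 49.

49


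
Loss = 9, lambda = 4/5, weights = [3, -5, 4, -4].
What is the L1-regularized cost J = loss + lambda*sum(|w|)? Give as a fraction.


L1 norm = sum(|w|) = 16. J = 9 + 4/5 * 16 = 109/5.

109/5


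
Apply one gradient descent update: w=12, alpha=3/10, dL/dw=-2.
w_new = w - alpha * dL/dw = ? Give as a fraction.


w_new = 12 - 3/10 * -2 = 12 - -3/5 = 63/5.

63/5


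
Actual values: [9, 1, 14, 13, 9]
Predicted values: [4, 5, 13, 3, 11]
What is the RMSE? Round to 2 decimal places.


MSE = 29.2000. RMSE = sqrt(29.2000) = 5.40.

5.40


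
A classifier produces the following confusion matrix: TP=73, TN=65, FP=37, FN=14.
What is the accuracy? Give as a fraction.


Accuracy = (TP + TN) / (TP + TN + FP + FN) = (73 + 65) / 189 = 46/63.

46/63


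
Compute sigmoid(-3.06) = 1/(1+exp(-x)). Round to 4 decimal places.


sigma(-3.06) = 1/(1+e^(3.06)) = 1/(1+21.327557) = 1/22.327557 = 0.0448.

0.0448


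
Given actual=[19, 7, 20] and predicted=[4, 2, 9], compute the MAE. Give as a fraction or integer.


MAE = (1/3) * (|19-4|=15 + |7-2|=5 + |20-9|=11). Sum = 31. MAE = 31/3.

31/3


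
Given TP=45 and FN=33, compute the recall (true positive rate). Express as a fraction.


Recall = TP / (TP + FN) = 45 / 78 = 15/26.

15/26


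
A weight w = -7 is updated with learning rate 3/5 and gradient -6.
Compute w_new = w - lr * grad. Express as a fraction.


w_new = -7 - 3/5 * -6 = -7 - -18/5 = -17/5.

-17/5


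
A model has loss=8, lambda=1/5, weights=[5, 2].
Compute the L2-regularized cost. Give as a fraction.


L2 sq norm = sum(w^2) = 29. J = 8 + 1/5 * 29 = 69/5.

69/5


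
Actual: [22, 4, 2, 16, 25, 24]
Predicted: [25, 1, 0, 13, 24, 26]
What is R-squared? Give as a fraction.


Mean(y) = 31/2. SS_res = 36. SS_tot = 1039/2. R^2 = 1 - 36/(1039/2) = 967/1039.

967/1039


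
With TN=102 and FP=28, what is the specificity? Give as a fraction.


Specificity = TN / (TN + FP) = 102 / 130 = 51/65.

51/65


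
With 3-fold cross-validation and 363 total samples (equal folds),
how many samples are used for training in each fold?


Each validation fold has 363/3 = 121 samples. Training set = 363 - 121 = 242.

242


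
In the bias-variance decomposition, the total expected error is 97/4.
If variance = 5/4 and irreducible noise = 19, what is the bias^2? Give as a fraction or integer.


Total error = bias^2 + variance + irreducible noise. So bias^2 = 97/4 - 5/4 - 19 = 4.

4


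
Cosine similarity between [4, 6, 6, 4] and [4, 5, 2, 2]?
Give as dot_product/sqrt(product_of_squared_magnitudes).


dot = 66. |a|^2 = 104, |b|^2 = 49. cos = 66/sqrt(5096).

66/sqrt(5096)


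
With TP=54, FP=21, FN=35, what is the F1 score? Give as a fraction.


Precision = 54/75 = 18/25. Recall = 54/89 = 54/89. F1 = 2*P*R/(P+R) = 27/41.

27/41


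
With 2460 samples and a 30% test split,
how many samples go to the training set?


Test set = 2460 * 30% = 738. Training set = 2460 - 738 = 1722.

1722


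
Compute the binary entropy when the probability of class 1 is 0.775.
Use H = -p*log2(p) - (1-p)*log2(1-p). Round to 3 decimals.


H = -0.775*log2(0.775) - 0.225*log2(0.225) = 0.769.

0.769


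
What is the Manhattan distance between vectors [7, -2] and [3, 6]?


d = sum of absolute differences: |7-3|=4 + |-2-6|=8 = 12.

12


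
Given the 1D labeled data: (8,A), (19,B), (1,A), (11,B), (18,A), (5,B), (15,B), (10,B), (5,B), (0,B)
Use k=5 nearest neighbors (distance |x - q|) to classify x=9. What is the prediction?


Distances: |8-9|=1, |19-9|=10, |1-9|=8, |11-9|=2, |18-9|=9, |5-9|=4, |15-9|=6, |10-9|=1, |5-9|=4, |0-9|=9. 5 nearest: (8,A), (10,B), (11,B), (5,B), (5,B). Counts: {'A': 1, 'B': 4}. Majority class: B.

B


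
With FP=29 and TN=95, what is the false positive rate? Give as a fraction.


FPR = FP / (FP + TN) = 29 / 124 = 29/124.

29/124


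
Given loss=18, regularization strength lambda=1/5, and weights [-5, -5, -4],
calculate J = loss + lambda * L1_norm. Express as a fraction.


L1 norm = sum(|w|) = 14. J = 18 + 1/5 * 14 = 104/5.

104/5


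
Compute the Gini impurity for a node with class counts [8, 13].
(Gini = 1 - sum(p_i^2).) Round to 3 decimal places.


Total = 21. Proportions: 8/21, 13/21. sum(p_i^2) = 0.5283. Gini = 1 - 0.5283 = 0.4717, which rounds to 0.472.

0.472


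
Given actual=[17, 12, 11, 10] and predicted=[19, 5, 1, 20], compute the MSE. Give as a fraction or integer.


MSE = (1/4) * ((17-19)^2=4 + (12-5)^2=49 + (11-1)^2=100 + (10-20)^2=100). Sum = 253. MSE = 253/4.

253/4


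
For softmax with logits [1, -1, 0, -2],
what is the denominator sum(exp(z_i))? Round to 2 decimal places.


Denom = e^1=2.7183 + e^-1=0.3679 + e^0=1.0000 + e^-2=0.1353. Sum = 4.2215, which rounds to 4.22.

4.22


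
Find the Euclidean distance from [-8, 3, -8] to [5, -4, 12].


d = sqrt(sum of squared differences). (-8-5)^2=169, (3--4)^2=49, (-8-12)^2=400. Sum = 618.

sqrt(618)


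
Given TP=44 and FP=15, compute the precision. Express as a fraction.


Precision = TP / (TP + FP) = 44 / 59 = 44/59.

44/59


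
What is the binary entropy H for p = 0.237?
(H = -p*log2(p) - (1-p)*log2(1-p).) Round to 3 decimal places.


H = -0.237*log2(0.237) - 0.763*log2(0.763) = 0.790.

0.790


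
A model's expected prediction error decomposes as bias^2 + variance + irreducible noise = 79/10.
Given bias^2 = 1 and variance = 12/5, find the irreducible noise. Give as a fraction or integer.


Total error = bias^2 + variance + irreducible noise. So irreducible noise = 79/10 - 1 - 12/5 = 9/2.

9/2


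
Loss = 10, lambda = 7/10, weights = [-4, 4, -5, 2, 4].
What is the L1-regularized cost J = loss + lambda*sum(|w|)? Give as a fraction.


L1 norm = sum(|w|) = 19. J = 10 + 7/10 * 19 = 233/10.

233/10


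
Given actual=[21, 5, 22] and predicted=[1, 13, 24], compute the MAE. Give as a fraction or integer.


MAE = (1/3) * (|21-1|=20 + |5-13|=8 + |22-24|=2). Sum = 30. MAE = 10.

10


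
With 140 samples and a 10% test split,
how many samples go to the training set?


Test set = 140 * 10% = 14. Training set = 140 - 14 = 126.

126


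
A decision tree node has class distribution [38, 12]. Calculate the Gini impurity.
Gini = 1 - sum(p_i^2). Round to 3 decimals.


Total = 50. Proportions: 38/50, 12/50. sum(p_i^2) = 0.6352. Gini = 1 - 0.6352 = 0.3648, which rounds to 0.365.

0.365


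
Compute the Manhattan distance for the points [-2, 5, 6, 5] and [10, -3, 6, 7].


d = sum of absolute differences: |-2-10|=12 + |5--3|=8 + |6-6|=0 + |5-7|=2 = 22.

22


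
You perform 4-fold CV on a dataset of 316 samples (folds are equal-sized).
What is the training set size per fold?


Each validation fold has 316/4 = 79 samples. Training set = 316 - 79 = 237.

237


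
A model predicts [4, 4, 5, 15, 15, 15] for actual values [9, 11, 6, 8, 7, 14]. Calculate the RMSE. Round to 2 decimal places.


MSE = 31.5000. RMSE = sqrt(31.5000) = 5.61.

5.61


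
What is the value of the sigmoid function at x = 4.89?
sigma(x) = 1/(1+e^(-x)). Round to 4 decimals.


sigma(4.89) = 1/(1+e^(-4.89)) = 1/(1+0.007521) = 1/1.007521 = 0.9925.

0.9925


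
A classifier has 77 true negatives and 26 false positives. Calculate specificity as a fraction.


Specificity = TN / (TN + FP) = 77 / 103 = 77/103.

77/103


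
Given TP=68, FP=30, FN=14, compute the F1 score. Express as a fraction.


Precision = 68/98 = 34/49. Recall = 68/82 = 34/41. F1 = 2*P*R/(P+R) = 34/45.

34/45


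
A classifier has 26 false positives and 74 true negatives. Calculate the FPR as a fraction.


FPR = FP / (FP + TN) = 26 / 100 = 13/50.

13/50


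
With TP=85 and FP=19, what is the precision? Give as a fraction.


Precision = TP / (TP + FP) = 85 / 104 = 85/104.

85/104


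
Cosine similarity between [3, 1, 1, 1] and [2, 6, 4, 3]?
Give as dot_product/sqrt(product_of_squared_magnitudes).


dot = 19. |a|^2 = 12, |b|^2 = 65. cos = 19/sqrt(780).

19/sqrt(780)


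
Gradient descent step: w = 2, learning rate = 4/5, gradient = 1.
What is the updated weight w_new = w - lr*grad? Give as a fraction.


w_new = 2 - 4/5 * 1 = 2 - 4/5 = 6/5.

6/5


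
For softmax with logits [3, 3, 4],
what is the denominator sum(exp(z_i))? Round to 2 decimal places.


Denom = e^3=20.0855 + e^3=20.0855 + e^4=54.5982. Sum = 94.7692, which rounds to 94.77.

94.77


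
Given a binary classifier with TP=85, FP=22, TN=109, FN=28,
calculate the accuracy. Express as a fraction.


Accuracy = (TP + TN) / (TP + TN + FP + FN) = (85 + 109) / 244 = 97/122.

97/122


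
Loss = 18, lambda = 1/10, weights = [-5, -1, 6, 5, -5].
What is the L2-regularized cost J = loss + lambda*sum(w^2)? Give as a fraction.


L2 sq norm = sum(w^2) = 112. J = 18 + 1/10 * 112 = 146/5.

146/5


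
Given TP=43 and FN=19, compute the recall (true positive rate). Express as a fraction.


Recall = TP / (TP + FN) = 43 / 62 = 43/62.

43/62


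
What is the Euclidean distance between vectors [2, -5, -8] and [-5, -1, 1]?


d = sqrt(sum of squared differences). (2--5)^2=49, (-5--1)^2=16, (-8-1)^2=81. Sum = 146.

sqrt(146)


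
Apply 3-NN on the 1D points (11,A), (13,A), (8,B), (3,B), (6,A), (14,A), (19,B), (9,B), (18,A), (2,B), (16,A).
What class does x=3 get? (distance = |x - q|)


Distances: |11-3|=8, |13-3|=10, |8-3|=5, |3-3|=0, |6-3|=3, |14-3|=11, |19-3|=16, |9-3|=6, |18-3|=15, |2-3|=1, |16-3|=13. 3 nearest: (3,B), (2,B), (6,A). Counts: {'B': 2, 'A': 1}. Majority class: B.

B


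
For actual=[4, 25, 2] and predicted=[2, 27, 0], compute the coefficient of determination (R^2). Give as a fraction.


Mean(y) = 31/3. SS_res = 12. SS_tot = 974/3. R^2 = 1 - 12/(974/3) = 469/487.

469/487


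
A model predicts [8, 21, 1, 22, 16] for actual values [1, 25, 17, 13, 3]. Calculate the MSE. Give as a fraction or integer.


MSE = (1/5) * ((1-8)^2=49 + (25-21)^2=16 + (17-1)^2=256 + (13-22)^2=81 + (3-16)^2=169). Sum = 571. MSE = 571/5.

571/5


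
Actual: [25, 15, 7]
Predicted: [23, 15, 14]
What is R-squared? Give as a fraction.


Mean(y) = 47/3. SS_res = 53. SS_tot = 488/3. R^2 = 1 - 53/(488/3) = 329/488.

329/488


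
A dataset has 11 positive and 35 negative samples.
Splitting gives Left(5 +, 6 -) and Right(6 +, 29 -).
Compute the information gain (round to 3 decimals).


H(parent) = 0.7936. H(left) = 0.9940, H(right) = 0.6610. Weighted = (11/46)*0.9940 + (35/46)*0.6610 = 0.7406. IG = 0.7936 - 0.7406 = 0.0530, which rounds to 0.053.

0.053


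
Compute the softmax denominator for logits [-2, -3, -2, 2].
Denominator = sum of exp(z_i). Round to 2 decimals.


Denom = e^-2=0.1353 + e^-3=0.0498 + e^-2=0.1353 + e^2=7.3891. Sum = 7.7095, which rounds to 7.71.

7.71


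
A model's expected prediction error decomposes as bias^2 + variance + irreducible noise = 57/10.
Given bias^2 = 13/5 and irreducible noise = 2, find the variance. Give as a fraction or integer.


Total error = bias^2 + variance + irreducible noise. So variance = 57/10 - 13/5 - 2 = 11/10.

11/10


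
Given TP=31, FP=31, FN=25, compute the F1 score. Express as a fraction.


Precision = 31/62 = 1/2. Recall = 31/56 = 31/56. F1 = 2*P*R/(P+R) = 31/59.

31/59


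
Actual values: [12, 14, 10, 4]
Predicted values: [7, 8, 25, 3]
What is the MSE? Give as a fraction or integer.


MSE = (1/4) * ((12-7)^2=25 + (14-8)^2=36 + (10-25)^2=225 + (4-3)^2=1). Sum = 287. MSE = 287/4.

287/4


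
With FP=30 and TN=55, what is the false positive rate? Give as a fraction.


FPR = FP / (FP + TN) = 30 / 85 = 6/17.

6/17


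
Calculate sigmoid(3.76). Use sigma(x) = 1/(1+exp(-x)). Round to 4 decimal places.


sigma(3.76) = 1/(1+e^(-3.76)) = 1/(1+0.023284) = 1/1.023284 = 0.9772.

0.9772


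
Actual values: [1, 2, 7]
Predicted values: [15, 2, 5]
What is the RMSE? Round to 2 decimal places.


MSE = 66.6667. RMSE = sqrt(66.6667) = 8.16.

8.16


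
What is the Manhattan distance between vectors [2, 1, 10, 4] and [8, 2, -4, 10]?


d = sum of absolute differences: |2-8|=6 + |1-2|=1 + |10--4|=14 + |4-10|=6 = 27.

27


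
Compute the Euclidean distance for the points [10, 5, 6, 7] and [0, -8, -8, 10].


d = sqrt(sum of squared differences). (10-0)^2=100, (5--8)^2=169, (6--8)^2=196, (7-10)^2=9. Sum = 474.

sqrt(474)


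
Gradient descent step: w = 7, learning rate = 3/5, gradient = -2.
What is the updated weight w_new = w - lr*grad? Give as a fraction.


w_new = 7 - 3/5 * -2 = 7 - -6/5 = 41/5.

41/5


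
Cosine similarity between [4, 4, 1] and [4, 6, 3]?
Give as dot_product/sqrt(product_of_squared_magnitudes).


dot = 43. |a|^2 = 33, |b|^2 = 61. cos = 43/sqrt(2013).

43/sqrt(2013)


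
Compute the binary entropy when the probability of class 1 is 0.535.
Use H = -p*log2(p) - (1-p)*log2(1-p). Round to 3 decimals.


H = -0.535*log2(0.535) - 0.465*log2(0.465) = 0.996.

0.996


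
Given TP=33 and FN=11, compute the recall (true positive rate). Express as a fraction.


Recall = TP / (TP + FN) = 33 / 44 = 3/4.

3/4


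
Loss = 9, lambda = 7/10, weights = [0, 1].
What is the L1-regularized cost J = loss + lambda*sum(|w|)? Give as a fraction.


L1 norm = sum(|w|) = 1. J = 9 + 7/10 * 1 = 97/10.

97/10


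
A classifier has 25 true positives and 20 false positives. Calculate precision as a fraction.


Precision = TP / (TP + FP) = 25 / 45 = 5/9.

5/9


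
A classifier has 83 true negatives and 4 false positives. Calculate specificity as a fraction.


Specificity = TN / (TN + FP) = 83 / 87 = 83/87.

83/87


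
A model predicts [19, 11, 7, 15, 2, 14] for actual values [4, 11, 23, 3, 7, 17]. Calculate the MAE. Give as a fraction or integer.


MAE = (1/6) * (|4-19|=15 + |11-11|=0 + |23-7|=16 + |3-15|=12 + |7-2|=5 + |17-14|=3). Sum = 51. MAE = 17/2.

17/2


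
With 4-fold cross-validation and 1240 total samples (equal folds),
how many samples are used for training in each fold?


Each validation fold has 1240/4 = 310 samples. Training set = 1240 - 310 = 930.

930


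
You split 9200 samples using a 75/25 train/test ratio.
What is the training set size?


Test set = 9200 * 25% = 2300. Training set = 9200 - 2300 = 6900.

6900


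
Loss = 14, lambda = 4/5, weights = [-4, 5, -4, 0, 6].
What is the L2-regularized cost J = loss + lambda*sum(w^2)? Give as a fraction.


L2 sq norm = sum(w^2) = 93. J = 14 + 4/5 * 93 = 442/5.

442/5


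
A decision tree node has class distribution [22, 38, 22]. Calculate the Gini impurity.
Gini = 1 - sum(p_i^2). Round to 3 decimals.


Total = 82. Proportions: 22/82, 38/82, 22/82. sum(p_i^2) = 0.3587. Gini = 1 - 0.3587 = 0.6413, which rounds to 0.641.

0.641


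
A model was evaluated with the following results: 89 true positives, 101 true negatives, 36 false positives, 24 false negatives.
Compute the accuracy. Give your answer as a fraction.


Accuracy = (TP + TN) / (TP + TN + FP + FN) = (89 + 101) / 250 = 19/25.

19/25


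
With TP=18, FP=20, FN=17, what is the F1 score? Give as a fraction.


Precision = 18/38 = 9/19. Recall = 18/35 = 18/35. F1 = 2*P*R/(P+R) = 36/73.

36/73


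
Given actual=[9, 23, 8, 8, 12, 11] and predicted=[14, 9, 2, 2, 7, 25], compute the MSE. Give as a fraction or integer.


MSE = (1/6) * ((9-14)^2=25 + (23-9)^2=196 + (8-2)^2=36 + (8-2)^2=36 + (12-7)^2=25 + (11-25)^2=196). Sum = 514. MSE = 257/3.

257/3


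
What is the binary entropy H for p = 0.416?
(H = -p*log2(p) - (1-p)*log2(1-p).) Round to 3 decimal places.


H = -0.416*log2(0.416) - 0.584*log2(0.584) = 0.980.

0.980


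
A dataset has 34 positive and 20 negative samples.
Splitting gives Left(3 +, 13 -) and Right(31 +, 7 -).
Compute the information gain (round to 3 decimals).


H(parent) = 0.9510. H(left) = 0.6962, H(right) = 0.6892. Weighted = (16/54)*0.6962 + (38/54)*0.6892 = 0.6913. IG = 0.9510 - 0.6913 = 0.2597, which rounds to 0.260.

0.260


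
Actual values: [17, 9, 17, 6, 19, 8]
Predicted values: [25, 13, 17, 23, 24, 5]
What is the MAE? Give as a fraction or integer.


MAE = (1/6) * (|17-25|=8 + |9-13|=4 + |17-17|=0 + |6-23|=17 + |19-24|=5 + |8-5|=3). Sum = 37. MAE = 37/6.

37/6
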